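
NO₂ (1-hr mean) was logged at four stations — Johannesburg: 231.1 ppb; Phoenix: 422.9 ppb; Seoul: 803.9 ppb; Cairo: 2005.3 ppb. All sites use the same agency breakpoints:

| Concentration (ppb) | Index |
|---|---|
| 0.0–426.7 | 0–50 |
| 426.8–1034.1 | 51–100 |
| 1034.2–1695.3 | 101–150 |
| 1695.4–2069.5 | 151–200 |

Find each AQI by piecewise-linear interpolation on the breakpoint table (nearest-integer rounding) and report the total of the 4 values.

350

Johannesburg: 231.1 lies in 0.0–426.7, so I_lo=0, I_hi=50, C_lo=0.0, C_hi=426.7.
(50−0)/(426.7−0.0) × (231.1−0.0) + 0 = 50/426.7 × 231.1 + 0 ≈ 27.08 → 27.
Phoenix: row 0.0–426.7 (AQI 0–50). (50−0)·(422.9−0.0)/(426.7−0.0) + 0 = 50·422.9/426.7 + 0 ≈ 49.55 → 50.
Seoul 803.9: bracket 426.8–1034.1 → index 51–100; slope 49/607.3, offset 377.1.
AQI = 51 + 49/607.3·377.1 ≈ 81.43 ⇒ 81.
Cairo: 2005.3 lies in 1695.4–2069.5, so I_lo=151, I_hi=200, C_lo=1695.4, C_hi=2069.5.
(200−151)/(2069.5−1695.4) × (2005.3−1695.4) + 151 = 49/374.1 × 309.9 + 151 ≈ 191.59 → 192.
AQIs: Johannesburg=27, Phoenix=50, Seoul=81, Cairo=192. Sum = 27 + 50 + 81 + 192 = 350.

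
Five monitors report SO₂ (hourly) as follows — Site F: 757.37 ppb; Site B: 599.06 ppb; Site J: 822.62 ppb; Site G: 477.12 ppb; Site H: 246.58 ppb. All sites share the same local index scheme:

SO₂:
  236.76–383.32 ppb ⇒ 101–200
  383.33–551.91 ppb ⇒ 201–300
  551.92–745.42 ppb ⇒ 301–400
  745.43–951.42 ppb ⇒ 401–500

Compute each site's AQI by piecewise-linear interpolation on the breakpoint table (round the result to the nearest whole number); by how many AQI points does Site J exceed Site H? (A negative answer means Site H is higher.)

Site F: 757.37 lies in 745.43–951.42, so I_lo=401, I_hi=500, C_lo=745.43, C_hi=951.42.
(500−401)/(951.42−745.43) × (757.37−745.43) + 401 = 99/205.99 × 11.94 + 401 ≈ 406.74 → 407.
Site B: 599.06 ∈ [551.92, 745.42] ↔ index [301, 400].
301 + (599.06−551.92)·(400−301)/(745.42−551.92) = 301 + 47.14·99/193.50 ≈ 325.12, so AQI = 325.
Site J 822.62: bracket 745.43–951.42 → index 401–500; slope 99/205.99, offset 77.19.
AQI = 401 + 99/205.99·77.19 ≈ 438.10 ⇒ 438.
Site G: row 383.33–551.91 (AQI 201–300). (300−201)·(477.12−383.33)/(551.91−383.33) + 201 = 99·93.79/168.58 + 201 ≈ 256.08 → 256.
Site H: 246.58 lies in 236.76–383.32, so I_lo=101, I_hi=200, C_lo=236.76, C_hi=383.32.
(200−101)/(383.32−236.76) × (246.58−236.76) + 101 = 99/146.56 × 9.82 + 101 ≈ 107.63 → 108.
AQIs: Site F=407, Site B=325, Site J=438, Site G=256, Site H=108. Site J (438) − Site H (108) = 330.

330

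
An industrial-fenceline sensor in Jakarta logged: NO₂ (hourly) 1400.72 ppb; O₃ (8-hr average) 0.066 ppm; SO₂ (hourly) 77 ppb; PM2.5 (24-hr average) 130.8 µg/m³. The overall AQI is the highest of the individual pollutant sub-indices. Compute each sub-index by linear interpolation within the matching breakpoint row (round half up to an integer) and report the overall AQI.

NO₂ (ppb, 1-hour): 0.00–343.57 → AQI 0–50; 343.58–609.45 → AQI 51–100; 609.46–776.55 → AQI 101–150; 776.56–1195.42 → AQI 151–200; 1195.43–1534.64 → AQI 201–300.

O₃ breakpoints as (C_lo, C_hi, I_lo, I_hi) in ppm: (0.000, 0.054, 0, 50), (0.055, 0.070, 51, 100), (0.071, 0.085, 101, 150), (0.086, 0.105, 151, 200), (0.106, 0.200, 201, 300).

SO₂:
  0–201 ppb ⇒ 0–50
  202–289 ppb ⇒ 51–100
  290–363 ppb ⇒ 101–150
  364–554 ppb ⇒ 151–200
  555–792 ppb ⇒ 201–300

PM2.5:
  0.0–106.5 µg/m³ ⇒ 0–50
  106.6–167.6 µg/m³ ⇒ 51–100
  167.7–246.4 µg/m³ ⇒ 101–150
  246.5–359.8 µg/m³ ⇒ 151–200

261

NO₂: 1400.72 lies in 1195.43–1534.64, so I_lo=201, I_hi=300, C_lo=1195.43, C_hi=1534.64.
(300−201)/(1534.64−1195.43) × (1400.72−1195.43) + 201 = 99/339.21 × 205.29 + 201 ≈ 260.91 → 261.
O₃: 0.066 ∈ [0.055, 0.070] ↔ index [51, 100].
51 + (0.066−0.055)·(100−51)/(0.070−0.055) = 51 + 0.011·49/0.015 ≈ 86.93, so AQI = 87.
SO₂: 77 lies in 0–201, so I_lo=0, I_hi=50, C_lo=0, C_hi=201.
(50−0)/(201−0) × (77−0) + 0 = 50/201 × 77 + 0 ≈ 19.15 → 19.
PM2.5: 130.8 ∈ [106.6, 167.6] ↔ index [51, 100].
51 + (130.8−106.6)·(100−51)/(167.6−106.6) = 51 + 24.2·49/61.0 ≈ 70.44, so AQI = 70.
Sub-indices: NO₂→261, O₃→87, SO₂→19, PM2.5→70. Overall AQI = max = 261; dominant pollutant is NO₂.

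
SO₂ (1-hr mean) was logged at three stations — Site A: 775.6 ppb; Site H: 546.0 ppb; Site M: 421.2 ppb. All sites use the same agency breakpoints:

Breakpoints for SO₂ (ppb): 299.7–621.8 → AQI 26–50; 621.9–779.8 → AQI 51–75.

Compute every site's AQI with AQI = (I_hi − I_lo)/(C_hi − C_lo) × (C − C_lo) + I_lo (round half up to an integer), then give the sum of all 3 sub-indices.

153

Site A 775.6: bracket 621.9–779.8 → index 51–75; slope 24/157.9, offset 153.7.
AQI = 51 + 24/157.9·153.7 ≈ 74.36 ⇒ 74.
Site H 546.0: bracket 299.7–621.8 → index 26–50; slope 24/322.1, offset 246.3.
AQI = 26 + 24/322.1·246.3 ≈ 44.35 ⇒ 44.
Site M: 421.2 lies in 299.7–621.8, so I_lo=26, I_hi=50, C_lo=299.7, C_hi=621.8.
(50−26)/(621.8−299.7) × (421.2−299.7) + 26 = 24/322.1 × 121.5 + 26 ≈ 35.05 → 35.
AQIs: Site A=74, Site H=44, Site M=35. Sum = 74 + 44 + 35 = 153.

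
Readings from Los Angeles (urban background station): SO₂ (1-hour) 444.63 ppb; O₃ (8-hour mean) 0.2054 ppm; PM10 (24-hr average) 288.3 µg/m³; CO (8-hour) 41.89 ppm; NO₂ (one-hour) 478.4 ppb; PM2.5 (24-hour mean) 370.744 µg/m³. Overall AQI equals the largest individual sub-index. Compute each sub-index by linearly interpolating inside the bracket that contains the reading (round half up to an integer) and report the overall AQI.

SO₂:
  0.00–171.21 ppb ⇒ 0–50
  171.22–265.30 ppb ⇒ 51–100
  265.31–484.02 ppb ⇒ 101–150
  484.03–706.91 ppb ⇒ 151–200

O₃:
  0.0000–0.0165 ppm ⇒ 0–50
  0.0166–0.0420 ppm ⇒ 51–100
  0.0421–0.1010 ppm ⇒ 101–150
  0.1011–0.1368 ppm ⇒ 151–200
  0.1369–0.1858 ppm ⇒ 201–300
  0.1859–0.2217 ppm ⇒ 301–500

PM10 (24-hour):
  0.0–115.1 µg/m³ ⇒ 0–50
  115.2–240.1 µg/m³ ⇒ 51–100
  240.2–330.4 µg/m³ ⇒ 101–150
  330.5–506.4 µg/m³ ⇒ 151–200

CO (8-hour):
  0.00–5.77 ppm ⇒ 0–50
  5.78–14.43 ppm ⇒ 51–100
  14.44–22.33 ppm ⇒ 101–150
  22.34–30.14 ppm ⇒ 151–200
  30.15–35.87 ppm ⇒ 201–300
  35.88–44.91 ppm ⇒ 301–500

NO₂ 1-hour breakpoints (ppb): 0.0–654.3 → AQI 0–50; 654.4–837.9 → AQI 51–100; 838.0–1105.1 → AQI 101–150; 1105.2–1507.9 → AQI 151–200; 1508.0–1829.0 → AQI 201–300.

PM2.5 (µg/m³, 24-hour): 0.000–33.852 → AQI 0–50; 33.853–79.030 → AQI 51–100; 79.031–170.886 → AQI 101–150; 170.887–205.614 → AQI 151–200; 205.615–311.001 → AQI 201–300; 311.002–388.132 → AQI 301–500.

455

SO₂: row 265.31–484.02 (AQI 101–150). (150−101)·(444.63−265.31)/(484.02−265.31) + 101 = 49·179.32/218.71 + 101 ≈ 141.18 → 141.
O₃: row 0.1859–0.2217 (AQI 301–500). (500−301)·(0.2054−0.1859)/(0.2217−0.1859) + 301 = 199·0.0195/0.0358 + 301 ≈ 409.39 → 409.
PM10: 288.3 ∈ [240.2, 330.4] ↔ index [101, 150].
101 + (288.3−240.2)·(150−101)/(330.4−240.2) = 101 + 48.1·49/90.2 ≈ 127.13, so AQI = 127.
CO: 41.89 ∈ [35.88, 44.91] ↔ index [301, 500].
301 + (41.89−35.88)·(500−301)/(44.91−35.88) = 301 + 6.01·199/9.03 ≈ 433.45, so AQI = 433.
NO₂: 478.4 ∈ [0.0, 654.3] ↔ index [0, 50].
0 + (478.4−0.0)·(50−0)/(654.3−0.0) = 0 + 478.4·50/654.3 ≈ 36.56, so AQI = 37.
PM2.5: row 311.002–388.132 (AQI 301–500). (500−301)·(370.744−311.002)/(388.132−311.002) + 301 = 199·59.742/77.130 + 301 ≈ 455.14 → 455.
Sub-indices: SO₂→141, O₃→409, PM10→127, CO→433, NO₂→37, PM2.5→455. Overall AQI = max = 455; dominant pollutant is PM2.5.
AQI 455: Hazardous.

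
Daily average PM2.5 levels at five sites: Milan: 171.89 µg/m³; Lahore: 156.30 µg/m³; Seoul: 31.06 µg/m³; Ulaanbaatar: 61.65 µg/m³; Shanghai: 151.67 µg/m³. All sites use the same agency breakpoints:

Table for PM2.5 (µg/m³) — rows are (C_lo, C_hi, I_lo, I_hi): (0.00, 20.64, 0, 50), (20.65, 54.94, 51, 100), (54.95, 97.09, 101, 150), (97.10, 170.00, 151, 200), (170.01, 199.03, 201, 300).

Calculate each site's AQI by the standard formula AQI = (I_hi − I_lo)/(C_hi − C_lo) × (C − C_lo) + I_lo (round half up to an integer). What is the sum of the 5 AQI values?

761

Milan: 171.89 lies in 170.01–199.03, so I_lo=201, I_hi=300, C_lo=170.01, C_hi=199.03.
(300−201)/(199.03−170.01) × (171.89−170.01) + 201 = 99/29.02 × 1.88 + 201 ≈ 207.41 → 207.
Lahore: 156.30 lies in 97.10–170.00, so I_lo=151, I_hi=200, C_lo=97.10, C_hi=170.00.
(200−151)/(170.00−97.10) × (156.30−97.10) + 151 = 49/72.90 × 59.20 + 151 ≈ 190.79 → 191.
Seoul 31.06: bracket 20.65–54.94 → index 51–100; slope 49/34.29, offset 10.41.
AQI = 51 + 49/34.29·10.41 ≈ 65.88 ⇒ 66.
Ulaanbaatar: row 54.95–97.09 (AQI 101–150). (150−101)·(61.65−54.95)/(97.09−54.95) + 101 = 49·6.70/42.14 + 101 ≈ 108.79 → 109.
Shanghai: 151.67 lies in 97.10–170.00, so I_lo=151, I_hi=200, C_lo=97.10, C_hi=170.00.
(200−151)/(170.00−97.10) × (151.67−97.10) + 151 = 49/72.90 × 54.57 + 151 ≈ 187.68 → 188.
AQIs: Milan=207, Lahore=191, Seoul=66, Ulaanbaatar=109, Shanghai=188. Sum = 207 + 191 + 66 + 109 + 188 = 761.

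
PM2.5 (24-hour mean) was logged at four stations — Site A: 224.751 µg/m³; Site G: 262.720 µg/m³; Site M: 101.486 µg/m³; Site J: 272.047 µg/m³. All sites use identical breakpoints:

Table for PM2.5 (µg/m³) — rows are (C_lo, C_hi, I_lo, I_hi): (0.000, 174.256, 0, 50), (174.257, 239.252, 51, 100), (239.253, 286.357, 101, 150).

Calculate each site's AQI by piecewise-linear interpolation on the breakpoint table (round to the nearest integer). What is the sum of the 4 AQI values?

378

Site A 224.751: bracket 174.257–239.252 → index 51–100; slope 49/64.995, offset 50.494.
AQI = 51 + 49/64.995·50.494 ≈ 89.07 ⇒ 89.
Site G: 262.720 lies in 239.253–286.357, so I_lo=101, I_hi=150, C_lo=239.253, C_hi=286.357.
(150−101)/(286.357−239.253) × (262.720−239.253) + 101 = 49/47.104 × 23.467 + 101 ≈ 125.41 → 125.
Site M: row 0.000–174.256 (AQI 0–50). (50−0)·(101.486−0.000)/(174.256−0.000) + 0 = 50·101.486/174.256 + 0 ≈ 29.12 → 29.
Site J: 272.047 ∈ [239.253, 286.357] ↔ index [101, 150].
101 + (272.047−239.253)·(150−101)/(286.357−239.253) = 101 + 32.794·49/47.104 ≈ 135.11, so AQI = 135.
AQIs: Site A=89, Site G=125, Site M=29, Site J=135. Sum = 89 + 125 + 29 + 135 = 378.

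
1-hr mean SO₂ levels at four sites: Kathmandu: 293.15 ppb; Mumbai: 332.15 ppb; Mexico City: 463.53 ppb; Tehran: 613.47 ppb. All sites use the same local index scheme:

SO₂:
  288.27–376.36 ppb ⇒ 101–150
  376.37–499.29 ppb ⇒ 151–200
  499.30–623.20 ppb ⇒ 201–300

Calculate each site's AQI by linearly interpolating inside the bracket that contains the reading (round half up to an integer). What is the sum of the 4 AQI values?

707

Kathmandu: 293.15 lies in 288.27–376.36, so I_lo=101, I_hi=150, C_lo=288.27, C_hi=376.36.
(150−101)/(376.36−288.27) × (293.15−288.27) + 101 = 49/88.09 × 4.88 + 101 ≈ 103.71 → 104.
Mumbai: 332.15 lies in 288.27–376.36, so I_lo=101, I_hi=150, C_lo=288.27, C_hi=376.36.
(150−101)/(376.36−288.27) × (332.15−288.27) + 101 = 49/88.09 × 43.88 + 101 ≈ 125.41 → 125.
Mexico City: 463.53 ∈ [376.37, 499.29] ↔ index [151, 200].
151 + (463.53−376.37)·(200−151)/(499.29−376.37) = 151 + 87.16·49/122.92 ≈ 185.74, so AQI = 186.
Tehran: row 499.30–623.20 (AQI 201–300). (300−201)·(613.47−499.30)/(623.20−499.30) + 201 = 99·114.17/123.90 + 201 ≈ 292.23 → 292.
AQIs: Kathmandu=104, Mumbai=125, Mexico City=186, Tehran=292. Sum = 104 + 125 + 186 + 292 = 707.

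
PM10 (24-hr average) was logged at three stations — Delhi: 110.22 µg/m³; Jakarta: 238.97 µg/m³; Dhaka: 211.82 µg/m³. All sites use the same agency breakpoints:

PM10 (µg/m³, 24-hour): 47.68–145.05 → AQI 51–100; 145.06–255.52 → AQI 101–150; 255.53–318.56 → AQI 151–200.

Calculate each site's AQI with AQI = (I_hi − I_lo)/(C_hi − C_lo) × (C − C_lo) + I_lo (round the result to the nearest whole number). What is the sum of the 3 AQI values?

356

Delhi: row 47.68–145.05 (AQI 51–100). (100−51)·(110.22−47.68)/(145.05−47.68) + 51 = 49·62.54/97.37 + 51 ≈ 82.47 → 82.
Jakarta: 238.97 lies in 145.06–255.52, so I_lo=101, I_hi=150, C_lo=145.06, C_hi=255.52.
(150−101)/(255.52−145.06) × (238.97−145.06) + 101 = 49/110.46 × 93.91 + 101 ≈ 142.66 → 143.
Dhaka: 211.82 lies in 145.06–255.52, so I_lo=101, I_hi=150, C_lo=145.06, C_hi=255.52.
(150−101)/(255.52−145.06) × (211.82−145.06) + 101 = 49/110.46 × 66.76 + 101 ≈ 130.61 → 131.
AQIs: Delhi=82, Jakarta=143, Dhaka=131. Sum = 82 + 143 + 131 = 356.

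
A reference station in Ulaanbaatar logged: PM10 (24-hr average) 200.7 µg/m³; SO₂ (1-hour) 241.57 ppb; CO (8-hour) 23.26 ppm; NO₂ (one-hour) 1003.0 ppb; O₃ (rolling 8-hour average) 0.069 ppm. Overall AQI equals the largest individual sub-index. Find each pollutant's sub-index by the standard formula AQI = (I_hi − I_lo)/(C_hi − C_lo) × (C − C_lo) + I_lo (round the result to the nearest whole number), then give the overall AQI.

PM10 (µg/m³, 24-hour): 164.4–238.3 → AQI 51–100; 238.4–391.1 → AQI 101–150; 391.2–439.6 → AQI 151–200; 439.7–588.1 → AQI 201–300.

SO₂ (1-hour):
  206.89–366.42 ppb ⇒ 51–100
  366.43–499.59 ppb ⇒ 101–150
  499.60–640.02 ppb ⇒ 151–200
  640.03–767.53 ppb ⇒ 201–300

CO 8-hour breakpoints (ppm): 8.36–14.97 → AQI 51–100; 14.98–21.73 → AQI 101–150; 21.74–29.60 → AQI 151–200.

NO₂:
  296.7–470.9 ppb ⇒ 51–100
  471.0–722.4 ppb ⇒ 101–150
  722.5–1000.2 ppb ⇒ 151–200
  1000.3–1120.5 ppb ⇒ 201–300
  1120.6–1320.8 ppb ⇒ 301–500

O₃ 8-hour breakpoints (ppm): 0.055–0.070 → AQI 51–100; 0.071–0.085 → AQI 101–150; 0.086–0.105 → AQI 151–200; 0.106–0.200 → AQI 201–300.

203

PM10: row 164.4–238.3 (AQI 51–100). (100−51)·(200.7−164.4)/(238.3−164.4) + 51 = 49·36.3/73.9 + 51 ≈ 75.07 → 75.
SO₂: 241.57 lies in 206.89–366.42, so I_lo=51, I_hi=100, C_lo=206.89, C_hi=366.42.
(100−51)/(366.42−206.89) × (241.57−206.89) + 51 = 49/159.53 × 34.68 + 51 ≈ 61.65 → 62.
CO: 23.26 ∈ [21.74, 29.60] ↔ index [151, 200].
151 + (23.26−21.74)·(200−151)/(29.60−21.74) = 151 + 1.52·49/7.86 ≈ 160.48, so AQI = 160.
NO₂: row 1000.3–1120.5 (AQI 201–300). (300−201)·(1003.0−1000.3)/(1120.5−1000.3) + 201 = 99·2.7/120.2 + 201 ≈ 203.22 → 203.
O₃: 0.069 ∈ [0.055, 0.070] ↔ index [51, 100].
51 + (0.069−0.055)·(100−51)/(0.070−0.055) = 51 + 0.014·49/0.015 ≈ 96.73, so AQI = 97.
Sub-indices: PM10→75, SO₂→62, CO→160, NO₂→203, O₃→97. Overall AQI = max = 203; dominant pollutant is NO₂.
AQI 203: Very Unhealthy.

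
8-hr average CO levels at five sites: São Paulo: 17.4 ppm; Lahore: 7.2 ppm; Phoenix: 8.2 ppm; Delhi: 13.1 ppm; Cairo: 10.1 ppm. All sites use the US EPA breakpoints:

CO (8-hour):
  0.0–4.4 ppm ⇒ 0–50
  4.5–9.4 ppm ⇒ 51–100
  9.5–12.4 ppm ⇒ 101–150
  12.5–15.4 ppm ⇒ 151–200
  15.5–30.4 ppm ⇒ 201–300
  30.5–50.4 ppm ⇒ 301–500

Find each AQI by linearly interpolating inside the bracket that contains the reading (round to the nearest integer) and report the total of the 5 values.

652

São Paulo: 17.4 ∈ [15.5, 30.4] ↔ index [201, 300].
201 + (17.4−15.5)·(300−201)/(30.4−15.5) = 201 + 1.9·99/14.9 ≈ 213.62, so AQI = 214.
Lahore: 7.2 ∈ [4.5, 9.4] ↔ index [51, 100].
51 + (7.2−4.5)·(100−51)/(9.4−4.5) = 51 + 2.7·49/4.9 ≈ 78.00, so AQI = 78.
Phoenix: row 4.5–9.4 (AQI 51–100). (100−51)·(8.2−4.5)/(9.4−4.5) + 51 = 49·3.7/4.9 + 51 ≈ 88.00 → 88.
Delhi 13.1: bracket 12.5–15.4 → index 151–200; slope 49/2.9, offset 0.6.
AQI = 151 + 49/2.9·0.6 ≈ 161.14 ⇒ 161.
Cairo: 10.1 lies in 9.5–12.4, so I_lo=101, I_hi=150, C_lo=9.5, C_hi=12.4.
(150−101)/(12.4−9.5) × (10.1−9.5) + 101 = 49/2.9 × 0.6 + 101 ≈ 111.14 → 111.
AQIs: São Paulo=214, Lahore=78, Phoenix=88, Delhi=161, Cairo=111. Sum = 214 + 78 + 88 + 161 + 111 = 652.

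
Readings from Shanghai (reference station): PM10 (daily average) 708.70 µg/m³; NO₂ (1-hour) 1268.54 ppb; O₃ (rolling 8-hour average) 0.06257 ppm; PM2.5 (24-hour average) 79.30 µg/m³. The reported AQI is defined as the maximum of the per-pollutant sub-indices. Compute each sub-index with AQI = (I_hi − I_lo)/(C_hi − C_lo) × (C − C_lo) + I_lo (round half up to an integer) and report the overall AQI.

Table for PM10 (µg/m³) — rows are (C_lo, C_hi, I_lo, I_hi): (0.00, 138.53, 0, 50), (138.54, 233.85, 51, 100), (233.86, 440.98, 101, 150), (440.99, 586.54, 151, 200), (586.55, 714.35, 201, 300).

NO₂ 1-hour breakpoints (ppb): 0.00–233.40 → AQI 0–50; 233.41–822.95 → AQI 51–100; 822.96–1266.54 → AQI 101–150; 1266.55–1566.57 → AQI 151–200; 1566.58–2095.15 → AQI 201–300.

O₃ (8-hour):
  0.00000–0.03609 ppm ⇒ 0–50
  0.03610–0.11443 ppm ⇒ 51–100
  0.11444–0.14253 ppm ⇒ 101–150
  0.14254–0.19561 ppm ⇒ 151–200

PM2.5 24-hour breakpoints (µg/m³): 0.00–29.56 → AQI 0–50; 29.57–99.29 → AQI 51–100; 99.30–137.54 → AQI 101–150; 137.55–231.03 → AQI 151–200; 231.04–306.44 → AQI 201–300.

PM10 708.70: bracket 586.55–714.35 → index 201–300; slope 99/127.80, offset 122.15.
AQI = 201 + 99/127.80·122.15 ≈ 295.62 ⇒ 296.
NO₂ 1268.54: bracket 1266.55–1566.57 → index 151–200; slope 49/300.02, offset 1.99.
AQI = 151 + 49/300.02·1.99 ≈ 151.33 ⇒ 151.
O₃: 0.06257 lies in 0.03610–0.11443, so I_lo=51, I_hi=100, C_lo=0.03610, C_hi=0.11443.
(100−51)/(0.11443−0.03610) × (0.06257−0.03610) + 51 = 49/0.07833 × 0.02647 + 51 ≈ 67.56 → 68.
PM2.5 79.30: bracket 29.57–99.29 → index 51–100; slope 49/69.72, offset 49.73.
AQI = 51 + 49/69.72·49.73 ≈ 85.95 ⇒ 86.
Sub-indices: PM10→296, NO₂→151, O₃→68, PM2.5→86. Overall AQI = max = 296; dominant pollutant is PM10.

296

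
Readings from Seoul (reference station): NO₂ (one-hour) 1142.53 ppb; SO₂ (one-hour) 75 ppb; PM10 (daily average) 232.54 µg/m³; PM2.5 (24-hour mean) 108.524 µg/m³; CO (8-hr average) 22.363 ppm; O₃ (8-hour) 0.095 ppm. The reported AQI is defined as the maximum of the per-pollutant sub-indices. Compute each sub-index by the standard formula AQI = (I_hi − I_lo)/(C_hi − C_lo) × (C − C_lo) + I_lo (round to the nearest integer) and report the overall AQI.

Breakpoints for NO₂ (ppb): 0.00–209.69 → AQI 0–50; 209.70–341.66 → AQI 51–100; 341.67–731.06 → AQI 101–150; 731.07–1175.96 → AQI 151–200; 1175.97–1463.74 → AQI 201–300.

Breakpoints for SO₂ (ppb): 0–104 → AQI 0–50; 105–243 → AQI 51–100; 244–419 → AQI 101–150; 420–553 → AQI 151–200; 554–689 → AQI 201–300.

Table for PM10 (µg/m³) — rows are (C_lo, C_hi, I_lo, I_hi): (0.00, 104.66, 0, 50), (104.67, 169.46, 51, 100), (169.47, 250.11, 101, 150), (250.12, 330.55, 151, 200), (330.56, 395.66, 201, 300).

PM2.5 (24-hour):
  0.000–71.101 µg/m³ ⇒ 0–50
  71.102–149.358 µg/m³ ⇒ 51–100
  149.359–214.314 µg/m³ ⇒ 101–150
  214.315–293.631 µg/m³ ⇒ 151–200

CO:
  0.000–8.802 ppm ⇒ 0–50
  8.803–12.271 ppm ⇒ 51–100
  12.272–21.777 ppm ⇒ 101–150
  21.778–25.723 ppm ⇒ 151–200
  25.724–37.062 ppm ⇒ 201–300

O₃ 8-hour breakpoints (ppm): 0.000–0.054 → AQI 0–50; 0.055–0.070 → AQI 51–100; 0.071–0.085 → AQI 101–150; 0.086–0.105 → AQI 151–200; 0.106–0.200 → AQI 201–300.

NO₂: 1142.53 lies in 731.07–1175.96, so I_lo=151, I_hi=200, C_lo=731.07, C_hi=1175.96.
(200−151)/(1175.96−731.07) × (1142.53−731.07) + 151 = 49/444.89 × 411.46 + 151 ≈ 196.32 → 196.
SO₂: row 0–104 (AQI 0–50). (50−0)·(75−0)/(104−0) + 0 = 50·75/104 + 0 ≈ 36.06 → 36.
PM10: row 169.47–250.11 (AQI 101–150). (150−101)·(232.54−169.47)/(250.11−169.47) + 101 = 49·63.07/80.64 + 101 ≈ 139.32 → 139.
PM2.5: 108.524 ∈ [71.102, 149.358] ↔ index [51, 100].
51 + (108.524−71.102)·(100−51)/(149.358−71.102) = 51 + 37.422·49/78.256 ≈ 74.43, so AQI = 74.
CO: 22.363 lies in 21.778–25.723, so I_lo=151, I_hi=200, C_lo=21.778, C_hi=25.723.
(200−151)/(25.723−21.778) × (22.363−21.778) + 151 = 49/3.945 × 0.585 + 151 ≈ 158.27 → 158.
O₃: row 0.086–0.105 (AQI 151–200). (200−151)·(0.095−0.086)/(0.105−0.086) + 151 = 49·0.009/0.019 + 151 ≈ 174.21 → 174.
Sub-indices: NO₂→196, SO₂→36, PM10→139, PM2.5→74, CO→158, O₃→174. Overall AQI = max = 196; dominant pollutant is NO₂.

196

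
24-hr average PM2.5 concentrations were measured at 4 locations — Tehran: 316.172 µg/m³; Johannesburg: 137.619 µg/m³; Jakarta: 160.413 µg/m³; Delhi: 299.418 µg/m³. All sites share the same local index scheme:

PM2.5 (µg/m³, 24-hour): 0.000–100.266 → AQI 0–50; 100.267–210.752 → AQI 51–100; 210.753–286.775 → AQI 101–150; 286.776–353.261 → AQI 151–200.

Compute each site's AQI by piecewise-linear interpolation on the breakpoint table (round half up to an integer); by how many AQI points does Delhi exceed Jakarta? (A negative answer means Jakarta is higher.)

Tehran: 316.172 lies in 286.776–353.261, so I_lo=151, I_hi=200, C_lo=286.776, C_hi=353.261.
(200−151)/(353.261−286.776) × (316.172−286.776) + 151 = 49/66.485 × 29.396 + 151 ≈ 172.67 → 173.
Johannesburg 137.619: bracket 100.267–210.752 → index 51–100; slope 49/110.485, offset 37.352.
AQI = 51 + 49/110.485·37.352 ≈ 67.57 ⇒ 68.
Jakarta: 160.413 lies in 100.267–210.752, so I_lo=51, I_hi=100, C_lo=100.267, C_hi=210.752.
(100−51)/(210.752−100.267) × (160.413−100.267) + 51 = 49/110.485 × 60.146 + 51 ≈ 77.67 → 78.
Delhi: 299.418 lies in 286.776–353.261, so I_lo=151, I_hi=200, C_lo=286.776, C_hi=353.261.
(200−151)/(353.261−286.776) × (299.418−286.776) + 151 = 49/66.485 × 12.642 + 151 ≈ 160.32 → 160.
AQIs: Tehran=173, Johannesburg=68, Jakarta=78, Delhi=160. Delhi (160) − Jakarta (78) = 82.

82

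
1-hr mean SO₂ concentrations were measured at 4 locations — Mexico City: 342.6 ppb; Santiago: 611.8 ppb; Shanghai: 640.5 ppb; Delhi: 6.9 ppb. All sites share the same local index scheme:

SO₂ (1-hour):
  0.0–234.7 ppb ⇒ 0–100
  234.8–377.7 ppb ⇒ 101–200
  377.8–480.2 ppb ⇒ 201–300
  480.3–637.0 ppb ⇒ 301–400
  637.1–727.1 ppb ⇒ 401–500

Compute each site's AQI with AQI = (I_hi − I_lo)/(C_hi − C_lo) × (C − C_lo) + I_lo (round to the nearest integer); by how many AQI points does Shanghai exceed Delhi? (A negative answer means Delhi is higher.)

402

Mexico City: row 234.8–377.7 (AQI 101–200). (200−101)·(342.6−234.8)/(377.7−234.8) + 101 = 99·107.8/142.9 + 101 ≈ 175.68 → 176.
Santiago 611.8: bracket 480.3–637.0 → index 301–400; slope 99/156.7, offset 131.5.
AQI = 301 + 99/156.7·131.5 ≈ 384.08 ⇒ 384.
Shanghai: row 637.1–727.1 (AQI 401–500). (500−401)·(640.5−637.1)/(727.1−637.1) + 401 = 99·3.4/90.0 + 401 ≈ 404.74 → 405.
Delhi: row 0.0–234.7 (AQI 0–100). (100−0)·(6.9−0.0)/(234.7−0.0) + 0 = 100·6.9/234.7 + 0 ≈ 2.94 → 3.
AQIs: Mexico City=176, Santiago=384, Shanghai=405, Delhi=3. Shanghai (405) − Delhi (3) = 402.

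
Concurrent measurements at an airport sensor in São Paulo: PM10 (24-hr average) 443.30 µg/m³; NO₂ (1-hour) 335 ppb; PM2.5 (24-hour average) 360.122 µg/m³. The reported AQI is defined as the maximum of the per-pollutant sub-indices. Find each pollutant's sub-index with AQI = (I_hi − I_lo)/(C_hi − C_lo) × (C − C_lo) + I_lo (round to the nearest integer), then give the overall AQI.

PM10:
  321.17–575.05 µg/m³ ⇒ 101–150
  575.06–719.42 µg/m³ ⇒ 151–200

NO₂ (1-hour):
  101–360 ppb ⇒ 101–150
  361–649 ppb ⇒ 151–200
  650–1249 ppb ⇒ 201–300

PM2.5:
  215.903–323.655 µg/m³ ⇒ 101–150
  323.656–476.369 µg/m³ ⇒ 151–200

163

PM10: row 321.17–575.05 (AQI 101–150). (150−101)·(443.30−321.17)/(575.05−321.17) + 101 = 49·122.13/253.88 + 101 ≈ 124.57 → 125.
NO₂: 335 ∈ [101, 360] ↔ index [101, 150].
101 + (335−101)·(150−101)/(360−101) = 101 + 234·49/259 ≈ 145.27, so AQI = 145.
PM2.5: 360.122 ∈ [323.656, 476.369] ↔ index [151, 200].
151 + (360.122−323.656)·(200−151)/(476.369−323.656) = 151 + 36.466·49/152.713 ≈ 162.70, so AQI = 163.
Sub-indices: PM10→125, NO₂→145, PM2.5→163. Overall AQI = max = 163; dominant pollutant is PM2.5.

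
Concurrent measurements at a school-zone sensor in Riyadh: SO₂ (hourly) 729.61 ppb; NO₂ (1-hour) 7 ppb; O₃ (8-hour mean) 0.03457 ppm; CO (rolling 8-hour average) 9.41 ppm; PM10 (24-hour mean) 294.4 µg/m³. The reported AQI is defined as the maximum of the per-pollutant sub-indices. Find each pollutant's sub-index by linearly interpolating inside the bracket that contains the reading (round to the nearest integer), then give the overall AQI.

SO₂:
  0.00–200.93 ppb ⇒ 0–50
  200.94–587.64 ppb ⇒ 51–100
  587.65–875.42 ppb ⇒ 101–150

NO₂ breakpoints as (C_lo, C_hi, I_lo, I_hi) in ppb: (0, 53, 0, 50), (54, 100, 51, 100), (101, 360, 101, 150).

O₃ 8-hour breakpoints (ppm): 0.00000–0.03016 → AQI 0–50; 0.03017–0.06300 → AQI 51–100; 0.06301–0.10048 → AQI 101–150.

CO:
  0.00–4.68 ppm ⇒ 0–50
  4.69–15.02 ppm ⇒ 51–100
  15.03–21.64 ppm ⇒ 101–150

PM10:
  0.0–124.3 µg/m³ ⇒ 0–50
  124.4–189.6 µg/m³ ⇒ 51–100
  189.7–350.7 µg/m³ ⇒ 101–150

SO₂: row 587.65–875.42 (AQI 101–150). (150−101)·(729.61−587.65)/(875.42−587.65) + 101 = 49·141.96/287.77 + 101 ≈ 125.17 → 125.
NO₂: row 0–53 (AQI 0–50). (50−0)·(7−0)/(53−0) + 0 = 50·7/53 + 0 ≈ 6.60 → 7.
O₃: 0.03457 lies in 0.03017–0.06300, so I_lo=51, I_hi=100, C_lo=0.03017, C_hi=0.06300.
(100−51)/(0.06300−0.03017) × (0.03457−0.03017) + 51 = 49/0.03283 × 0.00440 + 51 ≈ 57.57 → 58.
CO: row 4.69–15.02 (AQI 51–100). (100−51)·(9.41−4.69)/(15.02−4.69) + 51 = 49·4.72/10.33 + 51 ≈ 73.39 → 73.
PM10 294.4: bracket 189.7–350.7 → index 101–150; slope 49/161.0, offset 104.7.
AQI = 101 + 49/161.0·104.7 ≈ 132.87 ⇒ 133.
Sub-indices: SO₂→125, NO₂→7, O₃→58, CO→73, PM10→133. Overall AQI = max = 133; dominant pollutant is PM10.
AQI 133: Unhealthy for Sensitive Groups.

133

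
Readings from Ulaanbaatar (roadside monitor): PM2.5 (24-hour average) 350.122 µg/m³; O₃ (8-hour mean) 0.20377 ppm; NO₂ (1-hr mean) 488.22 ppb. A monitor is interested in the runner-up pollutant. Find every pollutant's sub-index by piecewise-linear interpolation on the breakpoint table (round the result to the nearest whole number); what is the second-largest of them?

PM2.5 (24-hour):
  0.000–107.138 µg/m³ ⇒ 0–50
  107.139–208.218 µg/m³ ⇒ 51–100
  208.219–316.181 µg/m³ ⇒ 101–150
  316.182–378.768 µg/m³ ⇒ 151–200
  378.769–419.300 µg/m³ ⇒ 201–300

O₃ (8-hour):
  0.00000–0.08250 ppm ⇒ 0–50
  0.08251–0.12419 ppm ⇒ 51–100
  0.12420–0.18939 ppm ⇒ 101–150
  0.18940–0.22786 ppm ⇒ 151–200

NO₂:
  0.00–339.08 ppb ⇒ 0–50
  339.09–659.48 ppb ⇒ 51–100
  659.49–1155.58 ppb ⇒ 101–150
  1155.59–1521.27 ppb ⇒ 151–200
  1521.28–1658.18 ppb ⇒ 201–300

169

PM2.5: 350.122 ∈ [316.182, 378.768] ↔ index [151, 200].
151 + (350.122−316.182)·(200−151)/(378.768−316.182) = 151 + 33.940·49/62.586 ≈ 177.57, so AQI = 178.
O₃ 0.20377: bracket 0.18940–0.22786 → index 151–200; slope 49/0.03846, offset 0.01437.
AQI = 151 + 49/0.03846·0.01437 ≈ 169.31 ⇒ 169.
NO₂ 488.22: bracket 339.09–659.48 → index 51–100; slope 49/320.39, offset 149.13.
AQI = 51 + 49/320.39·149.13 ≈ 73.81 ⇒ 74.
Sub-indices: PM2.5→178, O₃→169, NO₂→74. Ranked high→low: 178, 169, 74. Second-highest sub-index = 169.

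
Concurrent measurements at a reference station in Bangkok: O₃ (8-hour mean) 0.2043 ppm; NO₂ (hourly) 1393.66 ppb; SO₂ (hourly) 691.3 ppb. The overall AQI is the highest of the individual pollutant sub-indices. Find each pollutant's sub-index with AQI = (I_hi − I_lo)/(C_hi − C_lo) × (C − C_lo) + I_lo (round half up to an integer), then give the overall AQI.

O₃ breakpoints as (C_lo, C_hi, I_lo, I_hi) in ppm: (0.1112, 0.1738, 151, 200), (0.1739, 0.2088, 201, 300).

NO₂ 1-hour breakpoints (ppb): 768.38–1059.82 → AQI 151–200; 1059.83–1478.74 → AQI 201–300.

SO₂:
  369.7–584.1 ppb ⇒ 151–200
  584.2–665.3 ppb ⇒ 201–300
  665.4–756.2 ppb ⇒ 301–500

O₃: 0.2043 lies in 0.1739–0.2088, so I_lo=201, I_hi=300, C_lo=0.1739, C_hi=0.2088.
(300−201)/(0.2088−0.1739) × (0.2043−0.1739) + 201 = 99/0.0349 × 0.0304 + 201 ≈ 287.23 → 287.
NO₂: 1393.66 lies in 1059.83–1478.74, so I_lo=201, I_hi=300, C_lo=1059.83, C_hi=1478.74.
(300−201)/(1478.74−1059.83) × (1393.66−1059.83) + 201 = 99/418.91 × 333.83 + 201 ≈ 279.89 → 280.
SO₂: 691.3 ∈ [665.4, 756.2] ↔ index [301, 500].
301 + (691.3−665.4)·(500−301)/(756.2−665.4) = 301 + 25.9·199/90.8 ≈ 357.76, so AQI = 358.
Sub-indices: O₃→287, NO₂→280, SO₂→358. Overall AQI = max = 358; dominant pollutant is SO₂.
AQI 358: Hazardous.

358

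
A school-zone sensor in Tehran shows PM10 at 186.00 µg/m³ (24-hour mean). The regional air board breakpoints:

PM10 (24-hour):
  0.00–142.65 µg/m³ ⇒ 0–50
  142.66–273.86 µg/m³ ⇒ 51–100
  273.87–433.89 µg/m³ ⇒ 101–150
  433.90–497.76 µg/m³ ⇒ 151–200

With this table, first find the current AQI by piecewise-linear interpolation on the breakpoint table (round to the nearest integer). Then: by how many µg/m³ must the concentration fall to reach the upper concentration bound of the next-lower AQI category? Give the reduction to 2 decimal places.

43.35

PM10: 186.00 ∈ [142.66, 273.86] ↔ index [51, 100].
51 + (186.00−142.66)·(100−51)/(273.86−142.66) = 51 + 43.34·49/131.20 ≈ 67.19, so AQI = 67.
Current AQI 67 is in the Moderate range (51–100). The next-lower category tops out at AQI 50, whose upper concentration bound is 142.65 µg/m³.
Reduction needed = 186.00 − 142.65 = 43.35 µg/m³.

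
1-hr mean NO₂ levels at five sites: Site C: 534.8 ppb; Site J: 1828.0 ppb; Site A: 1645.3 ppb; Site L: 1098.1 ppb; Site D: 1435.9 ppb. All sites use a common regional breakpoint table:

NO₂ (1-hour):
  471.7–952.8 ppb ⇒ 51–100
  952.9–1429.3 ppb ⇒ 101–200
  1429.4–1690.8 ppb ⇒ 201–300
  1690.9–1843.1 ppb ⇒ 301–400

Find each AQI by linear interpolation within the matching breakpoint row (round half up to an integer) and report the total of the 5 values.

Site C: row 471.7–952.8 (AQI 51–100). (100−51)·(534.8−471.7)/(952.8−471.7) + 51 = 49·63.1/481.1 + 51 ≈ 57.43 → 57.
Site J: 1828.0 lies in 1690.9–1843.1, so I_lo=301, I_hi=400, C_lo=1690.9, C_hi=1843.1.
(400−301)/(1843.1−1690.9) × (1828.0−1690.9) + 301 = 99/152.2 × 137.1 + 301 ≈ 390.18 → 390.
Site A 1645.3: bracket 1429.4–1690.8 → index 201–300; slope 99/261.4, offset 215.9.
AQI = 201 + 99/261.4·215.9 ≈ 282.77 ⇒ 283.
Site L: row 952.9–1429.3 (AQI 101–200). (200−101)·(1098.1−952.9)/(1429.3−952.9) + 101 = 99·145.2/476.4 + 101 ≈ 131.17 → 131.
Site D: 1435.9 lies in 1429.4–1690.8, so I_lo=201, I_hi=300, C_lo=1429.4, C_hi=1690.8.
(300−201)/(1690.8−1429.4) × (1435.9−1429.4) + 201 = 99/261.4 × 6.5 + 201 ≈ 203.46 → 203.
AQIs: Site C=57, Site J=390, Site A=283, Site L=131, Site D=203. Sum = 57 + 390 + 283 + 131 + 203 = 1064.

1064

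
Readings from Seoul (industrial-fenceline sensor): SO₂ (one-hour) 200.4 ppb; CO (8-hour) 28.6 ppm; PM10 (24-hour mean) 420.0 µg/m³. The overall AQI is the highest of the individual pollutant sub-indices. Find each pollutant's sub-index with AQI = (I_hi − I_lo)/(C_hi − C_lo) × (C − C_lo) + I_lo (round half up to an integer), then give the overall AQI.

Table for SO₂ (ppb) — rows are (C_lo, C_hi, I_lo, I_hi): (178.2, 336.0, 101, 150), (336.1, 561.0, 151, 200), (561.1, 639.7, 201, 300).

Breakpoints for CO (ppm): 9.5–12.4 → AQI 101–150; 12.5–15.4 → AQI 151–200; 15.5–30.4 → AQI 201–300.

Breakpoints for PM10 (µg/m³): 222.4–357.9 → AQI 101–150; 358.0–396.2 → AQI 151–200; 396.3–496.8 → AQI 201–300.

SO₂: 200.4 lies in 178.2–336.0, so I_lo=101, I_hi=150, C_lo=178.2, C_hi=336.0.
(150−101)/(336.0−178.2) × (200.4−178.2) + 101 = 49/157.8 × 22.2 + 101 ≈ 107.89 → 108.
CO: row 15.5–30.4 (AQI 201–300). (300−201)·(28.6−15.5)/(30.4−15.5) + 201 = 99·13.1/14.9 + 201 ≈ 288.04 → 288.
PM10 420.0: bracket 396.3–496.8 → index 201–300; slope 99/100.5, offset 23.7.
AQI = 201 + 99/100.5·23.7 ≈ 224.35 ⇒ 224.
Sub-indices: SO₂→108, CO→288, PM10→224. Overall AQI = max = 288; dominant pollutant is CO.
AQI 288: Very Unhealthy.

288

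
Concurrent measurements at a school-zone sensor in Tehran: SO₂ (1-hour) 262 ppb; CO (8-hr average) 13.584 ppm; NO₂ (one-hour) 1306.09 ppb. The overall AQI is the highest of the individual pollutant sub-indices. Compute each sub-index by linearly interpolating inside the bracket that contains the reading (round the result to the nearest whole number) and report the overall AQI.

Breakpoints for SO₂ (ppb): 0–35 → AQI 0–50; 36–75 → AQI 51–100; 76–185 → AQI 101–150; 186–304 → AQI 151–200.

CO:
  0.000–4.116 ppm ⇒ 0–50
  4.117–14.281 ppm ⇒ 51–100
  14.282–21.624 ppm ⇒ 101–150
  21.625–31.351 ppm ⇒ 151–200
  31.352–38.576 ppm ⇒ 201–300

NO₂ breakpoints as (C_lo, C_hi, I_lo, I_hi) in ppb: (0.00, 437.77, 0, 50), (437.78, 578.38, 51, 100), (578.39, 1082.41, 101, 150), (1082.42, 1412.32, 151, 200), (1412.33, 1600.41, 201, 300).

SO₂ 262: bracket 186–304 → index 151–200; slope 49/118, offset 76.
AQI = 151 + 49/118·76 ≈ 182.56 ⇒ 183.
CO: 13.584 lies in 4.117–14.281, so I_lo=51, I_hi=100, C_lo=4.117, C_hi=14.281.
(100−51)/(14.281−4.117) × (13.584−4.117) + 51 = 49/10.164 × 9.467 + 51 ≈ 96.64 → 97.
NO₂: 1306.09 ∈ [1082.42, 1412.32] ↔ index [151, 200].
151 + (1306.09−1082.42)·(200−151)/(1412.32−1082.42) = 151 + 223.67·49/329.90 ≈ 184.22, so AQI = 184.
Sub-indices: SO₂→183, CO→97, NO₂→184. Overall AQI = max = 184; dominant pollutant is NO₂.

184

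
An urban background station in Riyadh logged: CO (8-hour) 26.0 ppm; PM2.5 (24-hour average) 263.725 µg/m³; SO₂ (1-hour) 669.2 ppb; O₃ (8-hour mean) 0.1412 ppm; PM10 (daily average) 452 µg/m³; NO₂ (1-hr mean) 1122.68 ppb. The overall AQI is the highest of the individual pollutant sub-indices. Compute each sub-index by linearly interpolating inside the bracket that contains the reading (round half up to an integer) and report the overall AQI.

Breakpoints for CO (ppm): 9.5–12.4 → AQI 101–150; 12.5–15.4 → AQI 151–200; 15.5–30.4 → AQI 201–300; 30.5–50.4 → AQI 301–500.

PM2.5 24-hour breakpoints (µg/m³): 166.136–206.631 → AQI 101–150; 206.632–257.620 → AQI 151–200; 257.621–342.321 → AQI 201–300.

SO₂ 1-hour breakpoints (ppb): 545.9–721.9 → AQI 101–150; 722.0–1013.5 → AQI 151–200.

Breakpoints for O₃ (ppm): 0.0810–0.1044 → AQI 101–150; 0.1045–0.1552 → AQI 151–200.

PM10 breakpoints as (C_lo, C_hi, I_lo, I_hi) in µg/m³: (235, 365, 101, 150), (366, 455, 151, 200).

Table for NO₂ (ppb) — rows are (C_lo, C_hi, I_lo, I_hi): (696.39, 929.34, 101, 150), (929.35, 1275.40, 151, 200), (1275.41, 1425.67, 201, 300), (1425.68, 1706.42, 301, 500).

271

CO: row 15.5–30.4 (AQI 201–300). (300−201)·(26.0−15.5)/(30.4−15.5) + 201 = 99·10.5/14.9 + 201 ≈ 270.77 → 271.
PM2.5: row 257.621–342.321 (AQI 201–300). (300−201)·(263.725−257.621)/(342.321−257.621) + 201 = 99·6.104/84.700 + 201 ≈ 208.13 → 208.
SO₂: row 545.9–721.9 (AQI 101–150). (150−101)·(669.2−545.9)/(721.9−545.9) + 101 = 49·123.3/176.0 + 101 ≈ 135.33 → 135.
O₃ 0.1412: bracket 0.1045–0.1552 → index 151–200; slope 49/0.0507, offset 0.0367.
AQI = 151 + 49/0.0507·0.0367 ≈ 186.47 ⇒ 186.
PM10: 452 ∈ [366, 455] ↔ index [151, 200].
151 + (452−366)·(200−151)/(455−366) = 151 + 86·49/89 ≈ 198.35, so AQI = 198.
NO₂: 1122.68 lies in 929.35–1275.40, so I_lo=151, I_hi=200, C_lo=929.35, C_hi=1275.40.
(200−151)/(1275.40−929.35) × (1122.68−929.35) + 151 = 49/346.05 × 193.33 + 151 ≈ 178.38 → 178.
Sub-indices: CO→271, PM2.5→208, SO₂→135, O₃→186, PM10→198, NO₂→178. Overall AQI = max = 271; dominant pollutant is CO.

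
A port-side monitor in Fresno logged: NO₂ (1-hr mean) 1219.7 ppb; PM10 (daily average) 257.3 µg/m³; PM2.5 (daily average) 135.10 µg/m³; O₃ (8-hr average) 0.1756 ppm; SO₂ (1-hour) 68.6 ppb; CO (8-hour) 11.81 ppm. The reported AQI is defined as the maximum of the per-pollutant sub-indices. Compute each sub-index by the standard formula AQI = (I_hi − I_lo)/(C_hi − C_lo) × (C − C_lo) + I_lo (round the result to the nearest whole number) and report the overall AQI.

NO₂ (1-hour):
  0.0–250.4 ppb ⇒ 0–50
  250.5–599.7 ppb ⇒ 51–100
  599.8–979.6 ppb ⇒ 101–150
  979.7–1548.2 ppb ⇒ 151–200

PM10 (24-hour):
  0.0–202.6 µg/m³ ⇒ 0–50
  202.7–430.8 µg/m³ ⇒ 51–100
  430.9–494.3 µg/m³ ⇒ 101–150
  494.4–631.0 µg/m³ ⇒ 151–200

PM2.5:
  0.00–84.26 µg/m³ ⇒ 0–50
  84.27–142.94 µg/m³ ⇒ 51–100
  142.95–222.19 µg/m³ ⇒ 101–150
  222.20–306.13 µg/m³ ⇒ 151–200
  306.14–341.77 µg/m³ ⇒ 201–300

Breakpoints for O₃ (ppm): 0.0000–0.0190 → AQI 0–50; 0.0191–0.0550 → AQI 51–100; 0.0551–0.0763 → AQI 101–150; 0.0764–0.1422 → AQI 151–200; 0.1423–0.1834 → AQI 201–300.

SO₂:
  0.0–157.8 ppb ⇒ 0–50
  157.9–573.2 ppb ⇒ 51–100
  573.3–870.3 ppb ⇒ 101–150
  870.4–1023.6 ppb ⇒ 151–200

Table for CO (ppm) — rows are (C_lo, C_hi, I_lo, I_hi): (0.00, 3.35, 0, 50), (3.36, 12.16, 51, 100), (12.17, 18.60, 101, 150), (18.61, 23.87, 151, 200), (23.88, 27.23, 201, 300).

281

NO₂: row 979.7–1548.2 (AQI 151–200). (200−151)·(1219.7−979.7)/(1548.2−979.7) + 151 = 49·240.0/568.5 + 151 ≈ 171.69 → 172.
PM10: 257.3 ∈ [202.7, 430.8] ↔ index [51, 100].
51 + (257.3−202.7)·(100−51)/(430.8−202.7) = 51 + 54.6·49/228.1 ≈ 62.73, so AQI = 63.
PM2.5: 135.10 lies in 84.27–142.94, so I_lo=51, I_hi=100, C_lo=84.27, C_hi=142.94.
(100−51)/(142.94−84.27) × (135.10−84.27) + 51 = 49/58.67 × 50.83 + 51 ≈ 93.45 → 93.
O₃: 0.1756 ∈ [0.1423, 0.1834] ↔ index [201, 300].
201 + (0.1756−0.1423)·(300−201)/(0.1834−0.1423) = 201 + 0.0333·99/0.0411 ≈ 281.21, so AQI = 281.
SO₂ 68.6: bracket 0.0–157.8 → index 0–50; slope 50/157.8, offset 68.6.
AQI = 0 + 50/157.8·68.6 ≈ 21.74 ⇒ 22.
CO: row 3.36–12.16 (AQI 51–100). (100−51)·(11.81−3.36)/(12.16−3.36) + 51 = 49·8.45/8.80 + 51 ≈ 98.05 → 98.
Sub-indices: NO₂→172, PM10→63, PM2.5→93, O₃→281, SO₂→22, CO→98. Overall AQI = max = 281; dominant pollutant is O₃.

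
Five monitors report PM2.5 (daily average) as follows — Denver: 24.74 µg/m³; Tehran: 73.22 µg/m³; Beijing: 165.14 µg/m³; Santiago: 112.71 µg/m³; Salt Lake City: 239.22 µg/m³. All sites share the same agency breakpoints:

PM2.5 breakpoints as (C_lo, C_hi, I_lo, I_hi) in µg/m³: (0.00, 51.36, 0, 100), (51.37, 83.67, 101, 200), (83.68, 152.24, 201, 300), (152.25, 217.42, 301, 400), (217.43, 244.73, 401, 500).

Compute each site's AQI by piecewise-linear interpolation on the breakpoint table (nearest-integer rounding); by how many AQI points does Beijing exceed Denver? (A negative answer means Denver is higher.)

Denver 24.74: bracket 0.00–51.36 → index 0–100; slope 100/51.36, offset 24.74.
AQI = 0 + 100/51.36·24.74 ≈ 48.17 ⇒ 48.
Tehran: 73.22 ∈ [51.37, 83.67] ↔ index [101, 200].
101 + (73.22−51.37)·(200−101)/(83.67−51.37) = 101 + 21.85·99/32.30 ≈ 167.97, so AQI = 168.
Beijing 165.14: bracket 152.25–217.42 → index 301–400; slope 99/65.17, offset 12.89.
AQI = 301 + 99/65.17·12.89 ≈ 320.58 ⇒ 321.
Santiago: 112.71 ∈ [83.68, 152.24] ↔ index [201, 300].
201 + (112.71−83.68)·(300−201)/(152.24−83.68) = 201 + 29.03·99/68.56 ≈ 242.92, so AQI = 243.
Salt Lake City: 239.22 lies in 217.43–244.73, so I_lo=401, I_hi=500, C_lo=217.43, C_hi=244.73.
(500−401)/(244.73−217.43) × (239.22−217.43) + 401 = 99/27.30 × 21.79 + 401 ≈ 480.02 → 480.
AQIs: Denver=48, Tehran=168, Beijing=321, Santiago=243, Salt Lake City=480. Beijing (321) − Denver (48) = 273.

273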